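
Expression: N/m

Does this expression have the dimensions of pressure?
No

The expression N/m has dimensions [M T^-2], but pressure has dimensions [L^-1 M T^-2].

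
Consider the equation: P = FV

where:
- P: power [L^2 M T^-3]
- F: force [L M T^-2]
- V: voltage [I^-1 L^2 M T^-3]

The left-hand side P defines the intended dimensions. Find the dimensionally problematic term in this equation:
The right-hand side term FV

P has dimensions [L^2 M T^-3], but FV has dimensions [I^-1 L^3 M^2 T^-5], so the term FV is dimensionally wrong for P.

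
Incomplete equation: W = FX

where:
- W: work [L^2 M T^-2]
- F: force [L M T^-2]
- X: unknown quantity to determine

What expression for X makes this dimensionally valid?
X = d (distance), dimensions [L]

W has dimensions [L^2 M T^-2]; the rest of the RHS (F) has dimensions [L M T^-2].
So X must have dimensions [L] — X = d (distance).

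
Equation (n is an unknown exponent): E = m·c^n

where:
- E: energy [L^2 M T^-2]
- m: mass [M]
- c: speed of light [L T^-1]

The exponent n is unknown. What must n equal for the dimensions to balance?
n = 2

E has dimensions [L^2 M T^-2]; c has dimensions [L T^-1].
The rest of the RHS has dimensions [M], so c^n must supply [L^2 T^-2].
With n = 2: m·c^2 has dimensions [L^2 M T^-2], matching the LHS ✓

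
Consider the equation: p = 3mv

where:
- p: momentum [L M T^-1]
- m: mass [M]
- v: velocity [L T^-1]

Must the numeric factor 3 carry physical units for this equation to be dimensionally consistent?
No

p has dimensions [L M T^-1] and mv already has dimensions [L M T^-1], so the equation balances without 3 contributing any dimensions. 3 is a pure (dimensionless) number; changing or removing it would not affect dimensional consistency.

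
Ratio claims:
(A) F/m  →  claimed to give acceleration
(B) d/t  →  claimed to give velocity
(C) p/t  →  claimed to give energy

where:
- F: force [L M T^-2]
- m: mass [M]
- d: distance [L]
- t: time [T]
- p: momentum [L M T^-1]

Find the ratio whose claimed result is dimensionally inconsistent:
(C) p/t does not give energy

(A) F/m: [L T^-2] = acceleration [L T^-2] ✓
(B) d/t: [L T^-1] = velocity [L T^-1] ✓
(C) p/t: [L M T^-2] ≠ energy [L^2 M T^-2] ✗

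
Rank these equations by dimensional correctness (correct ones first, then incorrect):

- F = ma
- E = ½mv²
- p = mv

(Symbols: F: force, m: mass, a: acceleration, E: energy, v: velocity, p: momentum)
Dimensionally correct: F = ma, E = ½mv², p = mv
Dimensionally incorrect: none
Ordered (correct first, then incorrect): F = ma, E = ½mv², p = mv

- F = ma: LHS [L M T^-2], RHS [L M T^-2] → correct ✓
- E = ½mv²: LHS [L^2 M T^-2], RHS [L^2 M T^-2] → correct ✓
- p = mv: LHS [L M T^-1], RHS [L M T^-1] → correct ✓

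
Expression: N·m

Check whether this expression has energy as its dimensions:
Yes

The expression N·m has dimensions [L^2 M T^-2], which is exactly energy [L^2 M T^-2].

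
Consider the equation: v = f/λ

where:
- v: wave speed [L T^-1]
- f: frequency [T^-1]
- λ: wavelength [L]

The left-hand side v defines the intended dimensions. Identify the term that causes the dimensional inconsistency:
The right-hand side term f/λ

v has dimensions [L T^-1], but f/λ has dimensions [L^-1 T^-1], so the term f/λ is dimensionally wrong for v.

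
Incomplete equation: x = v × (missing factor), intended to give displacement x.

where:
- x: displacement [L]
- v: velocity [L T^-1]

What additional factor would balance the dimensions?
t (time), dimensions [T]

x has dimensions [L] and v has dimensions [L T^-1].
The missing factor must have dimensions [L] / [L T^-1] = [T], i.e. time (t).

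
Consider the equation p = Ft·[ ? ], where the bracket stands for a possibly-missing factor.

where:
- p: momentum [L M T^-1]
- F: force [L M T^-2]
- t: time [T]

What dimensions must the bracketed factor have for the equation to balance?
Nothing is missing — the bracketed factor must be dimensionless.

p has dimensions [L M T^-1] and Ft already has dimensions [L M T^-1], so p = Ft is dimensionally complete.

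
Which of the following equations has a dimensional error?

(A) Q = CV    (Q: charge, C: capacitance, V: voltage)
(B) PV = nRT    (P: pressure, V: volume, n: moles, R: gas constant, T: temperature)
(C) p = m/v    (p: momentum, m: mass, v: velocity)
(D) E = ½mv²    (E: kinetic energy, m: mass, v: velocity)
(C) p = m/v

The equation (C) p = m/v is dimensionally incorrect.

LHS (p): [L M T^-1]
RHS (m/v): [L^-1 M T] ✗

The dimensions do not match. The other three equations balance.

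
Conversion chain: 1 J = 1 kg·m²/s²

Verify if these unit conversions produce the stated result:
The chain is correct (no errors).

Correct: Joule is defined as kg·m²/s²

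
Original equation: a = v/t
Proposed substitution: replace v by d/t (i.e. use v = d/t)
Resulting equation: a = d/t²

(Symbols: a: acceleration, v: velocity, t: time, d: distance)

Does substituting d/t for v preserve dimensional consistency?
Yes

[v] = [L T^-1] and [d/t] = [L T^-1]. These match, so the substitution replaces a quantity by one of the same dimensions and the result a = d/t² has LHS [L T^-2] vs RHS [L T^-2] — still consistent.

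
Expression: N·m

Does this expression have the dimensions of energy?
Yes

The expression N·m has dimensions [L^2 M T^-2], which is exactly energy [L^2 M T^-2].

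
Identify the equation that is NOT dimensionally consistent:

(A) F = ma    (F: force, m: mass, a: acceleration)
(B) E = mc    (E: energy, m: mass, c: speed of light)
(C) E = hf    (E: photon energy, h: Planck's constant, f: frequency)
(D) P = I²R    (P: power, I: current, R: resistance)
(B) E = mc

The equation (B) E = mc is dimensionally incorrect.

LHS (E): [L^2 M T^-2]
RHS (mc): [L M T^-1] ✗

The dimensions do not match. The other three equations balance.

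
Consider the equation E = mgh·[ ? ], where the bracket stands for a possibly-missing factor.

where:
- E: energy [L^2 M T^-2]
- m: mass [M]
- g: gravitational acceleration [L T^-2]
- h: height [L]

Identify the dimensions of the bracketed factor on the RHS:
Nothing is missing — the bracketed factor must be dimensionless.

E has dimensions [L^2 M T^-2] and mgh already has dimensions [L^2 M T^-2], so E = mgh is dimensionally complete.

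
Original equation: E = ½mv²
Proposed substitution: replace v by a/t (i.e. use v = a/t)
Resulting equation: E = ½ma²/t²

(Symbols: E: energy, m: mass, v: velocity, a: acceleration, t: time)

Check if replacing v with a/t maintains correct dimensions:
No

[v] = [L T^-1] and [a/t] = [L T^-3]. These differ, so the substitution replaces a quantity by one of different dimensions and the result E = ½ma²/t² has LHS [L^2 M T^-2] vs RHS [L^2 M T^-6] — inconsistent.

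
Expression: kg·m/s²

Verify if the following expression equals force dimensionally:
Yes

The expression kg·m/s² has dimensions [L M T^-2], which is exactly force [L M T^-2].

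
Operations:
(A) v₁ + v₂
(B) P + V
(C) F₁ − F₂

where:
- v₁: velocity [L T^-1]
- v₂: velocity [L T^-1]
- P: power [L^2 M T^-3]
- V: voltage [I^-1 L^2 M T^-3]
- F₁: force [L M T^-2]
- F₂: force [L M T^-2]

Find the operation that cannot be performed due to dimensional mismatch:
(B) P + V

(A) v₁ + v₂: v₁ [L T^-1] and v₂ [L T^-1] — same dimensions ✓
(B) P + V: P [L^2 M T^-3] and V [I^-1 L^2 M T^-3] — different dimensions cannot be added/subtracted ✗
(C) F₁ − F₂: F₁ [L M T^-2] and F₂ [L M T^-2] — same dimensions ✓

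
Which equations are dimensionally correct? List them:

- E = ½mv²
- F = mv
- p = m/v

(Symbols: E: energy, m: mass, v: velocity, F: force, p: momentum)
Dimensionally correct: E = ½mv²
Dimensionally incorrect: F = mv, p = m/v
Ordered (correct first, then incorrect): E = ½mv², F = mv, p = m/v

- E = ½mv²: LHS [L^2 M T^-2], RHS [L^2 M T^-2] → correct ✓
- F = mv: LHS [L M T^-2], RHS [L M T^-1] → incorrect ✗
- p = m/v: LHS [L M T^-1], RHS [L^-1 M T] → incorrect ✗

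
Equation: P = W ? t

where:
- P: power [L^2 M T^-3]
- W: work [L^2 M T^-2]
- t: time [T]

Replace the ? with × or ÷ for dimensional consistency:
division (÷): P = W ÷ t

P [L^2 M T^-3]; W [L^2 M T^-2]; t [T].
W × t → [L^2 M T^-1] ✗
W ÷ t → [L^2 M T^-3] ✓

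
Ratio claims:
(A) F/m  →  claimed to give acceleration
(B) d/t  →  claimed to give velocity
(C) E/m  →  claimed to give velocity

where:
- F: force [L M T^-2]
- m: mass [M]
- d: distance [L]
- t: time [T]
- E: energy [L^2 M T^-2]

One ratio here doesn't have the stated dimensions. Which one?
(C) E/m does not give velocity

(A) F/m: [L T^-2] = acceleration [L T^-2] ✓
(B) d/t: [L T^-1] = velocity [L T^-1] ✓
(C) E/m: [L^2 T^-2] ≠ velocity [L T^-1] ✗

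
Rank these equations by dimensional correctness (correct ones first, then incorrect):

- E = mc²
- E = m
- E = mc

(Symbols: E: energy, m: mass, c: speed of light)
Dimensionally correct: E = mc²
Dimensionally incorrect: E = m, E = mc
Ordered (correct first, then incorrect): E = mc², E = m, E = mc

- E = mc²: LHS [L^2 M T^-2], RHS [L^2 M T^-2] → correct ✓
- E = m: LHS [L^2 M T^-2], RHS [M] → incorrect ✗
- E = mc: LHS [L^2 M T^-2], RHS [L M T^-1] → incorrect ✗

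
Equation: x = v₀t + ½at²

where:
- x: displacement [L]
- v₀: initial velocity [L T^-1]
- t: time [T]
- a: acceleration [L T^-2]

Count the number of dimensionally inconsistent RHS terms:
0

LHS x: [L]
- v₀t: [L] ✓
- ½at²: [L] ✓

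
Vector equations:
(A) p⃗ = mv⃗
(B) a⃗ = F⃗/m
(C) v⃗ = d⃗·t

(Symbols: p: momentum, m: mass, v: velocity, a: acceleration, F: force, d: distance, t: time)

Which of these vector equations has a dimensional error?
(C) v⃗ = d⃗·t

(A) p⃗ = mv⃗: LHS [L M T^-1], RHS [L M T^-1] ✓ — mass (scalar) times velocity (vector)
(B) a⃗ = F⃗/m: LHS [L T^-2], RHS [L T^-2] ✓ — force (vector) divided by mass (scalar)
(C) v⃗ = d⃗·t: LHS [L T^-1], RHS [L T] ✗ — velocity is displacement per time; should be d⃗/t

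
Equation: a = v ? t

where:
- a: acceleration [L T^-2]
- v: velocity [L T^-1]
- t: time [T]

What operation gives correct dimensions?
division (÷): a = v ÷ t

a [L T^-2]; v [L T^-1]; t [T].
v × t → [L] ✗
v ÷ t → [L T^-2] ✓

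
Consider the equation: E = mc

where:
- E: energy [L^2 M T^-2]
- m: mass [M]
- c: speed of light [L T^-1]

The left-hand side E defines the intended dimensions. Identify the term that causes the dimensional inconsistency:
The right-hand side term mc

E has dimensions [L^2 M T^-2], but mc has dimensions [L M T^-1], so the term mc is dimensionally wrong for E.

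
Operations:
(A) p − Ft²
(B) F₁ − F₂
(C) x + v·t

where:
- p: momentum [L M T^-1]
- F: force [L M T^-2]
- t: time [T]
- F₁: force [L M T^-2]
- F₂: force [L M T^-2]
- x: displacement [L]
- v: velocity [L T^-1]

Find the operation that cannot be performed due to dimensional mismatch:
(A) p − Ft²

(A) p − Ft²: p [L M T^-1] and Ft² [L M] — different dimensions cannot be added/subtracted ✗
(B) F₁ − F₂: F₁ [L M T^-2] and F₂ [L M T^-2] — same dimensions ✓
(C) x + v·t: x [L] and v·t [L] — same dimensions ✓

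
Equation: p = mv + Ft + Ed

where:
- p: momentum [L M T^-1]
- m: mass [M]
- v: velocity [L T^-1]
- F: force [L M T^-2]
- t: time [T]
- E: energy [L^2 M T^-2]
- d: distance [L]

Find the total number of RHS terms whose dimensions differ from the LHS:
1

LHS p: [L M T^-1]
- mv: [L M T^-1] ✓
- Ft: [L M T^-1] ✓
- Ed: [L^3 M T^-2] ✗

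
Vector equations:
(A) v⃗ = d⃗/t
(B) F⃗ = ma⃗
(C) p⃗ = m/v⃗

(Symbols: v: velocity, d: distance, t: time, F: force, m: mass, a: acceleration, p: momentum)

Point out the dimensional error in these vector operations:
(C) p⃗ = m/v⃗

(A) v⃗ = d⃗/t: LHS [L T^-1], RHS [L T^-1] ✓ — displacement (vector) divided by time (scalar)
(B) F⃗ = ma⃗: LHS [L M T^-2], RHS [L M T^-2] ✓ — Force and acceleration are vectors, mass is a scalar
(C) p⃗ = m/v⃗: LHS [L M T^-1], RHS [L^-1 M T] ✗ — momentum is mass times velocity; should be mv⃗ (and division by a vector is undefined)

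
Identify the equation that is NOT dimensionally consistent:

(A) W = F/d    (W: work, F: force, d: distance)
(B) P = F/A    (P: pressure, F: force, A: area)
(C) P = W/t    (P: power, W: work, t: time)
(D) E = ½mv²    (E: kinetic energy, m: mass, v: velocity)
(A) W = F/d

The equation (A) W = F/d is dimensionally incorrect.

LHS (W): [L^2 M T^-2]
RHS (F/d): [M T^-2] ✗

The dimensions do not match. The other three equations balance.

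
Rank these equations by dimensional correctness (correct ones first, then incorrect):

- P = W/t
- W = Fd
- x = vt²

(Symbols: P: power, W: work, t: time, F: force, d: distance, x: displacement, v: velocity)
Dimensionally correct: P = W/t, W = Fd
Dimensionally incorrect: x = vt²
Ordered (correct first, then incorrect): P = W/t, W = Fd, x = vt²

- P = W/t: LHS [L^2 M T^-3], RHS [L^2 M T^-3] → correct ✓
- W = Fd: LHS [L^2 M T^-2], RHS [L^2 M T^-2] → correct ✓
- x = vt²: LHS [L], RHS [L T] → incorrect ✗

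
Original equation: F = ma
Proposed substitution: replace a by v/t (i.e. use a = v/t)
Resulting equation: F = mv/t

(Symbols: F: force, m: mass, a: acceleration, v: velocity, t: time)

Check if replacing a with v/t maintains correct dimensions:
Yes

[a] = [L T^-2] and [v/t] = [L T^-2]. These match, so the substitution replaces a quantity by one of the same dimensions and the result F = mv/t has LHS [L M T^-2] vs RHS [L M T^-2] — still consistent.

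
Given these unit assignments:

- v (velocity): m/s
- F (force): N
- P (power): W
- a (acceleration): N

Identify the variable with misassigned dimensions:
a

The variable a (acceleration) should have units m/s², not N.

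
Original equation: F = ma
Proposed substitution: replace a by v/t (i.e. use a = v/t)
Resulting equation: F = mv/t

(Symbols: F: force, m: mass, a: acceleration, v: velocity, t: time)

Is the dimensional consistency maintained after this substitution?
Yes

[a] = [L T^-2] and [v/t] = [L T^-2]. These match, so the substitution replaces a quantity by one of the same dimensions and the result F = mv/t has LHS [L M T^-2] vs RHS [L M T^-2] — still consistent.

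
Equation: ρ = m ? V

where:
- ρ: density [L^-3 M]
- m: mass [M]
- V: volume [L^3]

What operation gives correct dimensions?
division (÷): ρ = m ÷ V

ρ [L^-3 M]; m [M]; V [L^3].
m × V → [L^3 M] ✗
m ÷ V → [L^-3 M] ✓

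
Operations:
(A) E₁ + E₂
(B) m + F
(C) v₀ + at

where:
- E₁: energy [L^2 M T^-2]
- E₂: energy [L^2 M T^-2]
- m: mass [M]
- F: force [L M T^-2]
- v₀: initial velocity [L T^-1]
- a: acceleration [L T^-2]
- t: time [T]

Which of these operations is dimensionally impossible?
(B) m + F

(A) E₁ + E₂: E₁ [L^2 M T^-2] and E₂ [L^2 M T^-2] — same dimensions ✓
(B) m + F: m [M] and F [L M T^-2] — different dimensions cannot be added/subtracted ✗
(C) v₀ + at: v₀ [L T^-1] and at [L T^-1] — same dimensions ✓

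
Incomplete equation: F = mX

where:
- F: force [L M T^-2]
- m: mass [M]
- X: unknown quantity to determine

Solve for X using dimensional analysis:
X = a (acceleration), dimensions [L T^-2]

F has dimensions [L M T^-2]; the rest of the RHS (m) has dimensions [M].
So X must have dimensions [L T^-2] — X = a (acceleration).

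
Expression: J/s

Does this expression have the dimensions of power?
Yes

The expression J/s has dimensions [L^2 M T^-3], which is exactly power [L^2 M T^-3].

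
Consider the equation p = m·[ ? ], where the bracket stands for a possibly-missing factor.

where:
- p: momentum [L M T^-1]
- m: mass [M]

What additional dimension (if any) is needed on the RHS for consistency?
[L T^-1] — velocity (e.g. v)

p has dimensions [L M T^-1]; m has dimensions [M].
The bracketed factor must supply [L M T^-1] / [M] = [L T^-1].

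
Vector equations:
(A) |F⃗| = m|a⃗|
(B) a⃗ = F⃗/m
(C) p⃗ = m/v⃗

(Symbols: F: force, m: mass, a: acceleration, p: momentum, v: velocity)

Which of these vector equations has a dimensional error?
(C) p⃗ = m/v⃗

(A) |F⃗| = m|a⃗|: LHS [L M T^-2], RHS [L M T^-2] ✓ — magnitudes of vectors are scalars
(B) a⃗ = F⃗/m: LHS [L T^-2], RHS [L T^-2] ✓ — force (vector) divided by mass (scalar)
(C) p⃗ = m/v⃗: LHS [L M T^-1], RHS [L^-1 M T] ✗ — momentum is mass times velocity; should be mv⃗ (and division by a vector is undefined)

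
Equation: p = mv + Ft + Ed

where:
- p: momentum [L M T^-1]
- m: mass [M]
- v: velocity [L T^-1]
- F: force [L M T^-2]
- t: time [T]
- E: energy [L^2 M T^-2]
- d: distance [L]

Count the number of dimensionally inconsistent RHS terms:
1

LHS p: [L M T^-1]
- mv: [L M T^-1] ✓
- Ft: [L M T^-1] ✓
- Ed: [L^3 M T^-2] ✗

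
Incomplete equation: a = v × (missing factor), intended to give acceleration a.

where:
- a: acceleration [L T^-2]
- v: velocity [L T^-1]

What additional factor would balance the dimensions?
1/t (inverse time), dimensions [T^-1]

a has dimensions [L T^-2] and v has dimensions [L T^-1].
The missing factor must have dimensions [L T^-2] / [L T^-1] = [T^-1], i.e. inverse time (1/t).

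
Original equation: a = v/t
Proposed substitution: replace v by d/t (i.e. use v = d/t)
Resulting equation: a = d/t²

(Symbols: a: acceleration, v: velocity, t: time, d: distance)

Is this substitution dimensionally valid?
Yes

[v] = [L T^-1] and [d/t] = [L T^-1]. These match, so the substitution replaces a quantity by one of the same dimensions and the result a = d/t² has LHS [L T^-2] vs RHS [L T^-2] — still consistent.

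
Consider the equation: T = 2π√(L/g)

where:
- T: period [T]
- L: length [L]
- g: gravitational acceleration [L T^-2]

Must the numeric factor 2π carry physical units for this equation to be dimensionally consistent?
No

T has dimensions [T] and √(L/g) already has dimensions [T], so the equation balances without 2π contributing any dimensions. 2π is a pure (dimensionless) number; changing or removing it would not affect dimensional consistency.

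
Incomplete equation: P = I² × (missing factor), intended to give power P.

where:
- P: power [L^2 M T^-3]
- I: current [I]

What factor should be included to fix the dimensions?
R (resistance), dimensions [I^-2 L^2 M T^-3]

P has dimensions [L^2 M T^-3] and I² has dimensions [I^2].
The missing factor must have dimensions [L^2 M T^-3] / [I^2] = [I^-2 L^2 M T^-3], i.e. resistance (R).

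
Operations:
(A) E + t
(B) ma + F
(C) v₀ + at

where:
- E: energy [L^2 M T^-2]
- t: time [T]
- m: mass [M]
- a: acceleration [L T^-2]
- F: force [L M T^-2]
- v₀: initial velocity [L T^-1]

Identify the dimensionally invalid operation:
(A) E + t

(A) E + t: E [L^2 M T^-2] and t [T] — different dimensions cannot be added/subtracted ✗
(B) ma + F: ma [L M T^-2] and F [L M T^-2] — same dimensions ✓
(C) v₀ + at: v₀ [L T^-1] and at [L T^-1] — same dimensions ✓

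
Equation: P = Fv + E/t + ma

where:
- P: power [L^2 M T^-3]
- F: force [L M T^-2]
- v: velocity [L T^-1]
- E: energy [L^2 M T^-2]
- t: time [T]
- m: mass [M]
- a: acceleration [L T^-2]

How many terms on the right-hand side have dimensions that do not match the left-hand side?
1

LHS P: [L^2 M T^-3]
- Fv: [L^2 M T^-3] ✓
- E/t: [L^2 M T^-3] ✓
- ma: [L M T^-2] ✗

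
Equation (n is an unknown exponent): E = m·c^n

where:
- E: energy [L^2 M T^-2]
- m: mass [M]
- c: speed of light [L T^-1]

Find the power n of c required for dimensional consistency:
n = 2

E has dimensions [L^2 M T^-2]; c has dimensions [L T^-1].
The rest of the RHS has dimensions [M], so c^n must supply [L^2 T^-2].
With n = 2: m·c^2 has dimensions [L^2 M T^-2], matching the LHS ✓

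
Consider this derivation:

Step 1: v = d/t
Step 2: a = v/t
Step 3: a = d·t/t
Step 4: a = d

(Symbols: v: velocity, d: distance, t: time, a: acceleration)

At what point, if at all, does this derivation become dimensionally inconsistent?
Step 3

Step 1: v = d/t → LHS [L T^-1], RHS [L T^-1] ✓
Step 2: a = v/t → LHS [L T^-2], RHS [L T^-2] ✓
Step 3: a = d·t/t → LHS [L T^-2], RHS [L] ✗

The first dimensional inconsistency appears in step 3: a = d·t/t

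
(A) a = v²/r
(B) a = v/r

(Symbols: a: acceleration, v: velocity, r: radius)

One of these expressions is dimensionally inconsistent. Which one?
(B)

(A) a = v²/r: LHS [L T^-2], RHS [L T^-2] ✓
(B) a = v/r: LHS [L T^-2], RHS [T^-1] ✗

Expression (B) a = v/r is dimensionally incorrect.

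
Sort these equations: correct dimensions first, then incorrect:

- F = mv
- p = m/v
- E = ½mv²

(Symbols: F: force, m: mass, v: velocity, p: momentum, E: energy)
Dimensionally correct: E = ½mv²
Dimensionally incorrect: F = mv, p = m/v
Ordered (correct first, then incorrect): E = ½mv², F = mv, p = m/v

- F = mv: LHS [L M T^-2], RHS [L M T^-1] → incorrect ✗
- p = m/v: LHS [L M T^-1], RHS [L^-1 M T] → incorrect ✗
- E = ½mv²: LHS [L^2 M T^-2], RHS [L^2 M T^-2] → correct ✓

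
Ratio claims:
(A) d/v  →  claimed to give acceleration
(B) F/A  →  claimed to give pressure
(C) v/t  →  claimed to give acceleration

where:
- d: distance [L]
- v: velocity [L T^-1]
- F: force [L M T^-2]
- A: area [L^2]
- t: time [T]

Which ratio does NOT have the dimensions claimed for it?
(A) d/v does not give acceleration

(A) d/v: [T] ≠ acceleration [L T^-2] ✗
(B) F/A: [L^-1 M T^-2] = pressure [L^-1 M T^-2] ✓
(C) v/t: [L T^-2] = acceleration [L T^-2] ✓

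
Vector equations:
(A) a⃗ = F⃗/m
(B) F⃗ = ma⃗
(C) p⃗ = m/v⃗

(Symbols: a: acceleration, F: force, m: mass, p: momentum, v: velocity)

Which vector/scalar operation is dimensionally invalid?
(C) p⃗ = m/v⃗

(A) a⃗ = F⃗/m: LHS [L T^-2], RHS [L T^-2] ✓ — force (vector) divided by mass (scalar)
(B) F⃗ = ma⃗: LHS [L M T^-2], RHS [L M T^-2] ✓ — Force and acceleration are vectors, mass is a scalar
(C) p⃗ = m/v⃗: LHS [L M T^-1], RHS [L^-1 M T] ✗ — momentum is mass times velocity; should be mv⃗ (and division by a vector is undefined)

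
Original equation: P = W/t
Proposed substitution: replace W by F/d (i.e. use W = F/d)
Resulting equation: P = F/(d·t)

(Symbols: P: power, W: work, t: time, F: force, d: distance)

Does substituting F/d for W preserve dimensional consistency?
No

[W] = [L^2 M T^-2] and [F/d] = [M T^-2]. These differ, so the substitution replaces a quantity by one of different dimensions and the result P = F/(d·t) has LHS [L^2 M T^-3] vs RHS [M T^-3] — inconsistent.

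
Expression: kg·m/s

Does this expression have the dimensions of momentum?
Yes

The expression kg·m/s has dimensions [L M T^-1], which is exactly momentum [L M T^-1].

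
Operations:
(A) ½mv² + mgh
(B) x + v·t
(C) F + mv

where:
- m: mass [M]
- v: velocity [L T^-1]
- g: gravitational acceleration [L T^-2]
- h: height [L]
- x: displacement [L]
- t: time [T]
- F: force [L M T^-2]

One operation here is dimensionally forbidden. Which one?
(C) F + mv

(A) ½mv² + mgh: ½mv² [L^2 M T^-2] and mgh [L^2 M T^-2] — same dimensions ✓
(B) x + v·t: x [L] and v·t [L] — same dimensions ✓
(C) F + mv: F [L M T^-2] and mv [L M T^-1] — different dimensions cannot be added/subtracted ✗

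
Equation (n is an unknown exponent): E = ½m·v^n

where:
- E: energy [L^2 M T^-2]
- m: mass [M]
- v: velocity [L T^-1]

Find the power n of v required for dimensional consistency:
n = 2

E has dimensions [L^2 M T^-2]; v has dimensions [L T^-1].
The rest of the RHS has dimensions [M], so v^n must supply [L^2 T^-2].
With n = 2: ½m·v^2 has dimensions [L^2 M T^-2], matching the LHS ✓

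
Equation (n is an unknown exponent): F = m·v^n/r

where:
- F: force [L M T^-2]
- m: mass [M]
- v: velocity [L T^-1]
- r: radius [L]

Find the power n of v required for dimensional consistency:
n = 2

F has dimensions [L M T^-2]; v has dimensions [L T^-1].
The rest of the RHS has dimensions [L^-1 M], so v^n must supply [L^2 T^-2].
With n = 2: m·v^2/r has dimensions [L M T^-2], matching the LHS ✓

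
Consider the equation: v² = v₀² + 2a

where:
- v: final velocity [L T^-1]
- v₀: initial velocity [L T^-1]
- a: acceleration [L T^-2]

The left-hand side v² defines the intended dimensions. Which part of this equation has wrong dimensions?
The term 2a

Checking each RHS term against the LHS:
- v₀²: [L^2 T^-2] — matches v² [L^2 T^-2] ✓
- 2a: [L T^-2] — does NOT match v² [L^2 T^-2] ✗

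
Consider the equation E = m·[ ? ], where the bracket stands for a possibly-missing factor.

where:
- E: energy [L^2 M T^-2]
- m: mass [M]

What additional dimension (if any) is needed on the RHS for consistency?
[L^2 T^-2] — velocity squared (e.g. v²)

E has dimensions [L^2 M T^-2]; m has dimensions [M].
The bracketed factor must supply [L^2 M T^-2] / [M] = [L^2 T^-2].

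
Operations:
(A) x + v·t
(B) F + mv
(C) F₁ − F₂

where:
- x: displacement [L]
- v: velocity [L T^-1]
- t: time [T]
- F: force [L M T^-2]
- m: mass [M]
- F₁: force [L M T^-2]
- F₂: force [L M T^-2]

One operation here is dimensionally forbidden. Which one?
(B) F + mv

(A) x + v·t: x [L] and v·t [L] — same dimensions ✓
(B) F + mv: F [L M T^-2] and mv [L M T^-1] — different dimensions cannot be added/subtracted ✗
(C) F₁ − F₂: F₁ [L M T^-2] and F₂ [L M T^-2] — same dimensions ✓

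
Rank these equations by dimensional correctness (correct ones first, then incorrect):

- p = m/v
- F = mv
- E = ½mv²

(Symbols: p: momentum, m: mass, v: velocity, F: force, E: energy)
Dimensionally correct: E = ½mv²
Dimensionally incorrect: p = m/v, F = mv
Ordered (correct first, then incorrect): E = ½mv², p = m/v, F = mv

- p = m/v: LHS [L M T^-1], RHS [L^-1 M T] → incorrect ✗
- F = mv: LHS [L M T^-2], RHS [L M T^-1] → incorrect ✗
- E = ½mv²: LHS [L^2 M T^-2], RHS [L^2 M T^-2] → correct ✓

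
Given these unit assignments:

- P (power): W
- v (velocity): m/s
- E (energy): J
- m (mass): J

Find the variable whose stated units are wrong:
m

The variable m (mass) should have units kg, not J.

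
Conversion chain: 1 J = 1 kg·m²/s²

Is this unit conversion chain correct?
The chain is correct (no errors).

Correct: Joule is defined as kg·m²/s²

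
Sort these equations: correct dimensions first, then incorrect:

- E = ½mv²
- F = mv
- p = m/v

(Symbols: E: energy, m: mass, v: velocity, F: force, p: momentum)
Dimensionally correct: E = ½mv²
Dimensionally incorrect: F = mv, p = m/v
Ordered (correct first, then incorrect): E = ½mv², F = mv, p = m/v

- E = ½mv²: LHS [L^2 M T^-2], RHS [L^2 M T^-2] → correct ✓
- F = mv: LHS [L M T^-2], RHS [L M T^-1] → incorrect ✗
- p = m/v: LHS [L M T^-1], RHS [L^-1 M T] → incorrect ✗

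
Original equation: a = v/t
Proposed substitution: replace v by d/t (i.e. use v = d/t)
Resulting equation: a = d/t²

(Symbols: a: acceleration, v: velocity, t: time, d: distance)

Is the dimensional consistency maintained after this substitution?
Yes

[v] = [L T^-1] and [d/t] = [L T^-1]. These match, so the substitution replaces a quantity by one of the same dimensions and the result a = d/t² has LHS [L T^-2] vs RHS [L T^-2] — still consistent.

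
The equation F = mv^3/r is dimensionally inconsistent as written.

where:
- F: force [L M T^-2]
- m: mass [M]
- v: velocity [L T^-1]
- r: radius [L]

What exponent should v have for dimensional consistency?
The exponent of v should be 2: F = mv^2/r

The LHS F has dimensions [L M T^-2]; v has dimensions [L T^-1].
As written, the RHS mv^3/r (exponent 3 on v) has dimensions [L^2 M T^-3], which does not match.
With exponent 2, the RHS mv^2/r has dimensions [L M T^-2], matching the LHS.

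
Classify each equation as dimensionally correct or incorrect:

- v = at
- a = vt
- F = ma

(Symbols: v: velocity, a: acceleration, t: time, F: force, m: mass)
Dimensionally correct: v = at, F = ma
Dimensionally incorrect: a = vt
Ordered (correct first, then incorrect): v = at, F = ma, a = vt

- v = at: LHS [L T^-1], RHS [L T^-1] → correct ✓
- a = vt: LHS [L T^-2], RHS [L] → incorrect ✗
- F = ma: LHS [L M T^-2], RHS [L M T^-2] → correct ✓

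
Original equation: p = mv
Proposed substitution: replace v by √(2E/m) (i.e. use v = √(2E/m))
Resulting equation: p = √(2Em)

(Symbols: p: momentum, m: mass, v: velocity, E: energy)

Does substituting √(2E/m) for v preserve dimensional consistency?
Yes

[v] = [L T^-1] and [√(2E/m)] = [L T^-1]. These match, so the substitution replaces a quantity by one of the same dimensions and the result p = √(2Em) has LHS [L M T^-1] vs RHS [L M T^-1] — still consistent.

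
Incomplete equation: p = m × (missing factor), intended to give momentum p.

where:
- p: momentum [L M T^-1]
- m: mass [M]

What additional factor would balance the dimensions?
v (velocity), dimensions [L T^-1]

p has dimensions [L M T^-1] and m has dimensions [M].
The missing factor must have dimensions [L M T^-1] / [M] = [L T^-1], i.e. velocity (v).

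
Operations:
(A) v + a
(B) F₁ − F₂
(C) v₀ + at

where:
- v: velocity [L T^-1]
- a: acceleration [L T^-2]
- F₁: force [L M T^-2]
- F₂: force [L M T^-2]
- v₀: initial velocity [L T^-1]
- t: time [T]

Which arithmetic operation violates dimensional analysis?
(A) v + a

(A) v + a: v [L T^-1] and a [L T^-2] — different dimensions cannot be added/subtracted ✗
(B) F₁ − F₂: F₁ [L M T^-2] and F₂ [L M T^-2] — same dimensions ✓
(C) v₀ + at: v₀ [L T^-1] and at [L T^-1] — same dimensions ✓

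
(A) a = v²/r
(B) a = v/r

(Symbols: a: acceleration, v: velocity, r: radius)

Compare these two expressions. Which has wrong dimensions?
(B)

(A) a = v²/r: LHS [L T^-2], RHS [L T^-2] ✓
(B) a = v/r: LHS [L T^-2], RHS [T^-1] ✗

Expression (B) a = v/r is dimensionally incorrect.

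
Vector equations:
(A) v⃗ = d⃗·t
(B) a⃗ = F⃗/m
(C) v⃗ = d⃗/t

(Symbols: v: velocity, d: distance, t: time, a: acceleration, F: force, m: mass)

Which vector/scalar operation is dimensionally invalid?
(A) v⃗ = d⃗·t

(A) v⃗ = d⃗·t: LHS [L T^-1], RHS [L T] ✗ — velocity is displacement per time; should be d⃗/t
(B) a⃗ = F⃗/m: LHS [L T^-2], RHS [L T^-2] ✓ — force (vector) divided by mass (scalar)
(C) v⃗ = d⃗/t: LHS [L T^-1], RHS [L T^-1] ✓ — displacement (vector) divided by time (scalar)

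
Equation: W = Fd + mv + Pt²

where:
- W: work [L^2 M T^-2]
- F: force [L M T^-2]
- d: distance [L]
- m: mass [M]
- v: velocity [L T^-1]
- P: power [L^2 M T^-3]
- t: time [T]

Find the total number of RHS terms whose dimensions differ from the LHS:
2

LHS W: [L^2 M T^-2]
- Fd: [L^2 M T^-2] ✓
- mv: [L M T^-1] ✗
- Pt²: [L^2 M T^-1] ✗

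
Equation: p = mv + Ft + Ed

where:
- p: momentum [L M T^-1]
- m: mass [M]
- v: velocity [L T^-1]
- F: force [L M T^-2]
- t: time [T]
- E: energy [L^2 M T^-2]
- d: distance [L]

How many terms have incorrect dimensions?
1

LHS p: [L M T^-1]
- mv: [L M T^-1] ✓
- Ft: [L M T^-1] ✓
- Ed: [L^3 M T^-2] ✗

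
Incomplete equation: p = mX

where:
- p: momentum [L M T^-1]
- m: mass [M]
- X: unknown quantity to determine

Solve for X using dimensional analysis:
X = v (velocity), dimensions [L T^-1]

p has dimensions [L M T^-1]; the rest of the RHS (m) has dimensions [M].
So X must have dimensions [L T^-1] — X = v (velocity).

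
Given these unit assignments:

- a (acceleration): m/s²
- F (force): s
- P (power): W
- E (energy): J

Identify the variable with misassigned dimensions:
F

The variable F (force) should have units N, not s.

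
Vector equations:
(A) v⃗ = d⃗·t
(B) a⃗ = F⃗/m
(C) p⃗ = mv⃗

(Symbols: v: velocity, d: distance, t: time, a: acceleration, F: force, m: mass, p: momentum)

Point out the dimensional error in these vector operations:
(A) v⃗ = d⃗·t

(A) v⃗ = d⃗·t: LHS [L T^-1], RHS [L T] ✗ — velocity is displacement per time; should be d⃗/t
(B) a⃗ = F⃗/m: LHS [L T^-2], RHS [L T^-2] ✓ — force (vector) divided by mass (scalar)
(C) p⃗ = mv⃗: LHS [L M T^-1], RHS [L M T^-1] ✓ — mass (scalar) times velocity (vector)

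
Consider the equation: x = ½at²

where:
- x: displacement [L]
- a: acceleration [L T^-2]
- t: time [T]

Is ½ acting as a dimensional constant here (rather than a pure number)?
No

x has dimensions [L] and at² already has dimensions [L], so the equation balances without ½ contributing any dimensions. ½ is a pure (dimensionless) number; changing or removing it would not affect dimensional consistency.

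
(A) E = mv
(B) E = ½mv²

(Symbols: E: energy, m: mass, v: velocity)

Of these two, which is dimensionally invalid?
(A)

(A) E = mv: LHS [L^2 M T^-2], RHS [L M T^-1] ✗
(B) E = ½mv²: LHS [L^2 M T^-2], RHS [L^2 M T^-2] ✓

Expression (A) E = mv is dimensionally incorrect.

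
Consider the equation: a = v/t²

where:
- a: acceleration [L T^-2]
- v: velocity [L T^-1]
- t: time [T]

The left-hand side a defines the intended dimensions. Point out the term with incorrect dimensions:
The right-hand side term v/t²

a has dimensions [L T^-2], but v/t² has dimensions [L T^-3], so the term v/t² is dimensionally wrong for a.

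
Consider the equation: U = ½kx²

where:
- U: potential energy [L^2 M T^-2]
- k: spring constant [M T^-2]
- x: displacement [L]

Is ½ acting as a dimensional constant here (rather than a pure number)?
No

U has dimensions [L^2 M T^-2] and kx² already has dimensions [L^2 M T^-2], so the equation balances without ½ contributing any dimensions. ½ is a pure (dimensionless) number; changing or removing it would not affect dimensional consistency.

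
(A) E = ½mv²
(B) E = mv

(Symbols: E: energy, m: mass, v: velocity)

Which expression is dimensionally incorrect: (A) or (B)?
(B)

(A) E = ½mv²: LHS [L^2 M T^-2], RHS [L^2 M T^-2] ✓
(B) E = mv: LHS [L^2 M T^-2], RHS [L M T^-1] ✗

Expression (B) E = mv is dimensionally incorrect.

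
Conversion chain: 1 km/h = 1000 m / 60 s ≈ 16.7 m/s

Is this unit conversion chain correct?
The chain is incorrect (it contains an error).

Incorrect: 1 h = 3600 s, not 60 s (1 km/h ≈ 0.278 m/s)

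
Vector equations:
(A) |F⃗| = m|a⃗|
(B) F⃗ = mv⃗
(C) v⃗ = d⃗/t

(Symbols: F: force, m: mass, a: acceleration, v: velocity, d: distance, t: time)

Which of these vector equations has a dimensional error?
(B) F⃗ = mv⃗

(A) |F⃗| = m|a⃗|: LHS [L M T^-2], RHS [L M T^-2] ✓ — magnitudes of vectors are scalars
(B) F⃗ = mv⃗: LHS [L M T^-2], RHS [L M T^-1] ✗ — mass times velocity is momentum, not force; should be ma⃗
(C) v⃗ = d⃗/t: LHS [L T^-1], RHS [L T^-1] ✓ — displacement (vector) divided by time (scalar)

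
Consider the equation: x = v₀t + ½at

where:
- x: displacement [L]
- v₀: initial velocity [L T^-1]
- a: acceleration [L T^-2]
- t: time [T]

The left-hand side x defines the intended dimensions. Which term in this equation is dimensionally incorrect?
The term ½at

Checking each RHS term against the LHS:
- v₀t: [L] — matches x [L] ✓
- ½at: [L T^-1] — does NOT match x [L] ✗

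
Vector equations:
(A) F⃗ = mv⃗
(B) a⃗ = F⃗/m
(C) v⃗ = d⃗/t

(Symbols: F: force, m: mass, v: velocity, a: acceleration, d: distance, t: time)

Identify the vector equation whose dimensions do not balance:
(A) F⃗ = mv⃗

(A) F⃗ = mv⃗: LHS [L M T^-2], RHS [L M T^-1] ✗ — mass times velocity is momentum, not force; should be ma⃗
(B) a⃗ = F⃗/m: LHS [L T^-2], RHS [L T^-2] ✓ — force (vector) divided by mass (scalar)
(C) v⃗ = d⃗/t: LHS [L T^-1], RHS [L T^-1] ✓ — displacement (vector) divided by time (scalar)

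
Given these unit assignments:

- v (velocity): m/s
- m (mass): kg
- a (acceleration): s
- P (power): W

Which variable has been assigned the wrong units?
a

The variable a (acceleration) should have units m/s², not s.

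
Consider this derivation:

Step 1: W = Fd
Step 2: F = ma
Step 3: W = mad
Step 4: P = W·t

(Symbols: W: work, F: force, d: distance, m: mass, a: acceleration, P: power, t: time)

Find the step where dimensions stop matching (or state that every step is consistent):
Step 4

Step 1: W = Fd → LHS [L^2 M T^-2], RHS [L^2 M T^-2] ✓
Step 2: F = ma → LHS [L M T^-2], RHS [L M T^-2] ✓
Step 3: W = mad → LHS [L^2 M T^-2], RHS [L^2 M T^-2] ✓
Step 4: P = W·t → LHS [L^2 M T^-3], RHS [L^2 M T^-1] ✗

The first dimensional inconsistency appears in step 4: P = W·t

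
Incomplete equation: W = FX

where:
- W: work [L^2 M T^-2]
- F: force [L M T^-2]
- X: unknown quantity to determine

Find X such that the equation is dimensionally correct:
X = d (distance), dimensions [L]

W has dimensions [L^2 M T^-2]; the rest of the RHS (F) has dimensions [L M T^-2].
So X must have dimensions [L] — X = d (distance).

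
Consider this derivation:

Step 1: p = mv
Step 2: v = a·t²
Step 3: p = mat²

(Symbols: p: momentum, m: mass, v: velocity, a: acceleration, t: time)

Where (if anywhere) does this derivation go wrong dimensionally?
Step 2

Step 1: p = mv → LHS [L M T^-1], RHS [L M T^-1] ✓
Step 2: v = a·t² → LHS [L T^-1], RHS [L] ✗

The first dimensional inconsistency appears in step 2: v = a·t²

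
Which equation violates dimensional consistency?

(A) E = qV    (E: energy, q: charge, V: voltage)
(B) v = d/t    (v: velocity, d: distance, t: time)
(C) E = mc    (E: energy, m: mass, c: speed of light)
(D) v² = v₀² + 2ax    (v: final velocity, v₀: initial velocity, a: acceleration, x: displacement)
(C) E = mc

The equation (C) E = mc is dimensionally incorrect.

LHS (E): [L^2 M T^-2]
RHS (mc): [L M T^-1] ✗

The dimensions do not match. The other three equations balance.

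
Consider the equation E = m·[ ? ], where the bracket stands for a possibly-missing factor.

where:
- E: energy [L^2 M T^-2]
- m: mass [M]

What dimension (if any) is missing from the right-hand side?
[L^2 T^-2] — velocity squared (e.g. v²)

E has dimensions [L^2 M T^-2]; m has dimensions [M].
The bracketed factor must supply [L^2 M T^-2] / [M] = [L^2 T^-2].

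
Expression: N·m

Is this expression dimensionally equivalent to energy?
Yes

The expression N·m has dimensions [L^2 M T^-2], which is exactly energy [L^2 M T^-2].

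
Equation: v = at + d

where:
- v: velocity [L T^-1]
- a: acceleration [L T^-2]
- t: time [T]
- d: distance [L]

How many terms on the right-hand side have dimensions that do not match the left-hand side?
1

LHS v: [L T^-1]
- at: [L T^-1] ✓
- d: [L] ✗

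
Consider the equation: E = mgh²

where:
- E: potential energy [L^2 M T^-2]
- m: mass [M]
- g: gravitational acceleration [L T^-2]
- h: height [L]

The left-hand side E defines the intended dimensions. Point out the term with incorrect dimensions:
The right-hand side term mgh²

E has dimensions [L^2 M T^-2], but mgh² has dimensions [L^3 M T^-2], so the term mgh² is dimensionally wrong for E.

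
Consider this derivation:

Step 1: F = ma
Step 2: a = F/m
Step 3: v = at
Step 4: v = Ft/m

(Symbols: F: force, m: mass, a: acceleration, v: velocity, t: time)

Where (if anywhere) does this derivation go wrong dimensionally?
No step introduces an error — all steps are dimensionally consistent.

Step 1: F = ma → LHS [L M T^-2], RHS [L M T^-2] ✓
Step 2: a = F/m → LHS [L T^-2], RHS [L T^-2] ✓
Step 3: v = at → LHS [L T^-1], RHS [L T^-1] ✓
Step 4: v = Ft/m → LHS [L T^-1], RHS [L T^-1] ✓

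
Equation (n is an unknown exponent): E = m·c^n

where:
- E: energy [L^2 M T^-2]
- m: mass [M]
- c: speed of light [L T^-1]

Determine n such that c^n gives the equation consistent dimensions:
n = 2

E has dimensions [L^2 M T^-2]; c has dimensions [L T^-1].
The rest of the RHS has dimensions [M], so c^n must supply [L^2 T^-2].
With n = 2: m·c^2 has dimensions [L^2 M T^-2], matching the LHS ✓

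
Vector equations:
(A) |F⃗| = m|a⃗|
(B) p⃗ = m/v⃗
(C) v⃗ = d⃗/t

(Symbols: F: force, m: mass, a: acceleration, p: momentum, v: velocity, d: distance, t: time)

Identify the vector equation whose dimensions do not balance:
(B) p⃗ = m/v⃗

(A) |F⃗| = m|a⃗|: LHS [L M T^-2], RHS [L M T^-2] ✓ — magnitudes of vectors are scalars
(B) p⃗ = m/v⃗: LHS [L M T^-1], RHS [L^-1 M T] ✗ — momentum is mass times velocity; should be mv⃗ (and division by a vector is undefined)
(C) v⃗ = d⃗/t: LHS [L T^-1], RHS [L T^-1] ✓ — displacement (vector) divided by time (scalar)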